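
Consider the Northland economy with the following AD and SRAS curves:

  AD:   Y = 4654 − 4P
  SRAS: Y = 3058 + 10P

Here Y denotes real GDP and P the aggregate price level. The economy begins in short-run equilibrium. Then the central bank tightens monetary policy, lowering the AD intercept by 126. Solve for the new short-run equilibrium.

This is a negative demand shock: AD shifts left.
New AD: Y = 4528 − 4P.
Set AD = SRAS: 4528 − 4P = 3058 + 10P, so 1470 = 14P and P = 105.
Y = 4528 − 4·105 = 4108.

P = 105, Y = 4108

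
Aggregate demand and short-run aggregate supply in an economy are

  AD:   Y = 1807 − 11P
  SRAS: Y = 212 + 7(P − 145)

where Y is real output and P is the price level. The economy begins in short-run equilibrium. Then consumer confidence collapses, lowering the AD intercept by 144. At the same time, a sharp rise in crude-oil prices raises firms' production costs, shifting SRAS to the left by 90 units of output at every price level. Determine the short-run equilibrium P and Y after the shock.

P = 142, Y = 101

After both shocks: AD is Y = 1663 − 11P and SRAS is Y = 7P − 893.
Setting them equal: 2556 = 18P, so P = 142.
Y = 1663 − 11·142 = 101.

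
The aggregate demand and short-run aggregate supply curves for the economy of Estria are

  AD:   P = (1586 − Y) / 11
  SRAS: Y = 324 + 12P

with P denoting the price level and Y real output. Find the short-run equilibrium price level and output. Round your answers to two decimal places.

P = 54.87, Y = 982.43

Rearrange AD to Y = 1586 − 11P.
Set AD = SRAS: 1586 − 11P = 324 + 12P, so 1262 = 23P and P = 54.87.
Substituting into AD, Y = 1586 − 11P = 982.43.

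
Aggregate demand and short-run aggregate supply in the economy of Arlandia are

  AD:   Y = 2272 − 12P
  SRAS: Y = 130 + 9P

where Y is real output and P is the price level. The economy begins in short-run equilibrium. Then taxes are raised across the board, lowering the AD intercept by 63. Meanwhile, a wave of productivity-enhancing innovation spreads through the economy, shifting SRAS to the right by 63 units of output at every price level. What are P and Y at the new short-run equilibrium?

After both shocks: AD is Y = 2209 − 12P and SRAS is Y = 193 + 9P.
Setting them equal: 2016 = 21P, so P = 96.
Y = 2209 − 12·96 = 1057.

P = 96, Y = 1057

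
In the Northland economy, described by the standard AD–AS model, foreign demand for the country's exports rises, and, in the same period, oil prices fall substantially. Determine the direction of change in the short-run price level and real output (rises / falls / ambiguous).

The first event is a positive demand shock: AD shifts right, which by itself pushes P up and Y up.
The second is a favourable supply shock: SRAS shifts right, which by itself pushes P down and Y up.
The two shocks push P in opposite directions, so the effect on P is ambiguous. Both shocks push Y up, so Y rises.

Price level: ambiguous; output: rises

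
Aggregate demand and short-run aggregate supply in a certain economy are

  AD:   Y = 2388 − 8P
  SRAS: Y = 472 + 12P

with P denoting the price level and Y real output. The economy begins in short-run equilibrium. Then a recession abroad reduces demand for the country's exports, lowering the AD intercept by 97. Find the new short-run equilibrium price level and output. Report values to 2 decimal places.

This is a negative demand shock: AD shifts left.
New AD: Y = 2291 − 8P.
Set AD = SRAS: 2291 − 8P = 472 + 12P, so 1819 = 20P and P = 90.95.
Substituting into AD, Y = 1563.40.

P = 90.95, Y = 1563.40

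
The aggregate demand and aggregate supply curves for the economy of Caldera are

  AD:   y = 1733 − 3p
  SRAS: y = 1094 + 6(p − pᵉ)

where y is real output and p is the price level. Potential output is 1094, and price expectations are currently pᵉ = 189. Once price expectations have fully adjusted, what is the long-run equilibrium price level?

Short run: with pᵉ = 189, SRAS is y = 6p − 40. Setting AD = SRAS gives 1773 = 9p, so p = 197 and y = 1733 − 3·197 = 1142.
Output 1142 is above potential 1094, so over time expected prices rise and SRAS shifts left until y returns to 1094.
Long run: y = 1094 on the AD curve gives 1094 = 1733 − 3p, so p = 213.

Long-run p = 213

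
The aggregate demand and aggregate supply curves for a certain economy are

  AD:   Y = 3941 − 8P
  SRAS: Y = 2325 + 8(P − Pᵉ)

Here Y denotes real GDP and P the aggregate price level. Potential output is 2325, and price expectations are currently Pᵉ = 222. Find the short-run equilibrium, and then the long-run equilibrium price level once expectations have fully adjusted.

Short run: with Pᵉ = 222, SRAS is Y = 549 + 8P. Setting AD = SRAS gives 3392 = 16P, so P = 212 and Y = 3941 − 8·212 = 2245.
Output 2245 is below potential 2325, so over time expected prices fall and SRAS shifts right until Y returns to 2325.
Long run: Y = 2325 on the AD curve gives 2325 = 3941 − 8P, so P = 202.

Short run: P = 212, Y = 2245. Long run: P = 202.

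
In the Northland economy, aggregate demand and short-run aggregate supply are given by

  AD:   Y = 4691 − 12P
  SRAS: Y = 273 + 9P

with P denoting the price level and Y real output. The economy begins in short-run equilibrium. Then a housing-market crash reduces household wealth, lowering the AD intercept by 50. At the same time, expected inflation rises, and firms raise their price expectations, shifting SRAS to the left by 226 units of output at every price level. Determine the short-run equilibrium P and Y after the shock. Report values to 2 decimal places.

After both shocks: AD is Y = 4641 − 12P and SRAS is Y = 47 + 9P.
Setting them equal: 4594 = 21P, so P = 218.76.
Substituting into AD, Y = 2015.86.

P = 218.76, Y = 2015.86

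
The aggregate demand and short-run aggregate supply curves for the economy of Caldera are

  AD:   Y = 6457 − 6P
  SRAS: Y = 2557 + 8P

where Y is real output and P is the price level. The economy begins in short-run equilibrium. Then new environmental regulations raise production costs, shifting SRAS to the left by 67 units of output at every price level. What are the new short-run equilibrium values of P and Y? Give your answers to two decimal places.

This is a negative supply shock: SRAS shifts left.
New SRAS: Y = 2490 + 8P.
Set AD = SRAS: 6457 − 6P = 2490 + 8P, so 3967 = 14P and P = 283.36.
Substituting into AD, Y = 4756.86.

P = 283.36, Y = 4756.86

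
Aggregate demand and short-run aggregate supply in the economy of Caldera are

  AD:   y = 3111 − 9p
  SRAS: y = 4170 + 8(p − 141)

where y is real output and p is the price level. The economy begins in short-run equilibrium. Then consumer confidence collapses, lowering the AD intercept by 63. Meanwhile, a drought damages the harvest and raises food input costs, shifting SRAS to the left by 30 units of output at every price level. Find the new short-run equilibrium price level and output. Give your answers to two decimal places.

p = 2.12, y = 3028.94

After both shocks: AD is y = 3048 − 9p and SRAS is y = 3012 + 8p.
Setting them equal: 36 = 17p, so p = 2.12.
Substituting into AD, y = 3028.94.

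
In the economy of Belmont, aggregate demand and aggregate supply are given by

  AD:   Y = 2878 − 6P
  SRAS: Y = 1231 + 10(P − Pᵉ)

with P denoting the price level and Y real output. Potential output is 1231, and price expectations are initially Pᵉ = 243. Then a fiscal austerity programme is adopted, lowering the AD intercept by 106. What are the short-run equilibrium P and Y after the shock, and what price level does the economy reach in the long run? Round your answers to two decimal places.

Short run: P = 248.19, Y = 1282.88. Long run: P = 256.83.

AD shifts left: new AD is Y = 2772 − 6P. With Pᵉ = 243, SRAS is Y = 10P − 1199.
Short run: 2772 − 6P = 10P − 1199 gives 3971 = 16P, so P = 248.19 and Y = 2772 − 6P = 1282.88.
Y = 1282.88 is above potential 1231; expectations adjust and SRAS shifts left until Y = 1231.
Long run: on the new AD curve, 1231 = 2772 − 6P gives P = 256.83.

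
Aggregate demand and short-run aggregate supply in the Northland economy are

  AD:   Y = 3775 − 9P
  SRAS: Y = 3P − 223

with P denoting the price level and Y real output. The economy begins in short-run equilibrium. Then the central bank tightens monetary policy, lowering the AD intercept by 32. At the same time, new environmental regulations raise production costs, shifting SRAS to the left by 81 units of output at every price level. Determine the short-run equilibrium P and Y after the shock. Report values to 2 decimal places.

P = 337.25, Y = 707.75

After both shocks: AD is Y = 3743 − 9P and SRAS is Y = 3P − 304.
Setting them equal: 4047 = 12P, so P = 337.25.
Substituting into AD, Y = 707.75.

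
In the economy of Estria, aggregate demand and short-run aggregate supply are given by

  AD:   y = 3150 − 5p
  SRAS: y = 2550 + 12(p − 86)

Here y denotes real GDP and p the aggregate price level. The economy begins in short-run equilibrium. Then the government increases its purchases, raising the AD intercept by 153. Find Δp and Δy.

This is a positive demand shock: AD shifts right.
New AD: y = 3303 − 5p.
SRAS can be written y = 1518 + 12p.
Set AD = SRAS: 3303 − 5p = 1518 + 12p, so 1785 = 17p and p = 105.
y = 3303 − 5·105 = 2778.
Initially p = 96, y = 2670, so Δp = +9 and Δy = +108.

Δp = +9, Δy = +108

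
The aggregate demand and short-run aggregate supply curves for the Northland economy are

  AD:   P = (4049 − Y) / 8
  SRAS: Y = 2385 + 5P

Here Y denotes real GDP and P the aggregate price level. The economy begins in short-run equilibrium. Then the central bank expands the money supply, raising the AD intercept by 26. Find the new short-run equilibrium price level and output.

This is a positive demand shock: AD shifts right.
New AD: Y = 4075 − 8P.
Set AD = SRAS: 4075 − 8P = 2385 + 5P, so 1690 = 13P and P = 130.
Y = 4075 − 8·130 = 3035.

P = 130, Y = 3035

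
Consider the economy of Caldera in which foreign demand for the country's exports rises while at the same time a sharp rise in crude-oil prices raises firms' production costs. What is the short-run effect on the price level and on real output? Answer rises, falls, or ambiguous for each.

The first event is a positive demand shock: AD shifts right, which by itself pushes P up and Y up.
The second is an adverse supply shock: SRAS shifts left, which by itself pushes P up and Y down.
Both shocks push P up, so P rises. The two shocks push Y in opposite directions, so the effect on Y is ambiguous.

Price level: rises; output: ambiguous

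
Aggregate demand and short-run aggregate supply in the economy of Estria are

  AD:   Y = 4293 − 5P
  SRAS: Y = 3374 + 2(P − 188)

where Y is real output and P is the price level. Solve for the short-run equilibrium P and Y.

P = 185, Y = 3368

Write SRAS as Y = 3374 + 2P − 376 = 2998 + 2P.
Set AD = SRAS: 4293 − 5P = 2998 + 2P, so 1295 = 7P and P = 185.
Then Y = 4293 − 5·185 = 3368.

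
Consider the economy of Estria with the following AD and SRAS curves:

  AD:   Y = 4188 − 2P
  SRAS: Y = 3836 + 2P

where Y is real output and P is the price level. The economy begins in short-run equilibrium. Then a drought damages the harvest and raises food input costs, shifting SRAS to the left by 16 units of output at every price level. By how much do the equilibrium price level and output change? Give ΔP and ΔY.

This is a negative supply shock: SRAS shifts left.
New SRAS: Y = 3820 + 2P.
Set AD = SRAS: 4188 − 2P = 3820 + 2P, so 368 = 4P and P = 92.
Y = 4188 − 2·92 = 4004.
Initially P = 88, Y = 4012, so ΔP = +4 and ΔY = -8.

ΔP = +4, ΔY = -8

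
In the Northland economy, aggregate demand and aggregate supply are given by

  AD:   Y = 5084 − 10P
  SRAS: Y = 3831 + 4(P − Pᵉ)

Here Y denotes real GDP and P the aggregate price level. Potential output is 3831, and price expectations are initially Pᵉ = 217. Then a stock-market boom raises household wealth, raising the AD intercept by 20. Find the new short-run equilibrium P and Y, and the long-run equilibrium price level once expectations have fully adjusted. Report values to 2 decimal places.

AD shifts right: new AD is Y = 5104 − 10P. With Pᵉ = 217, SRAS is Y = 2963 + 4P.
Short run: 5104 − 10P = 2963 + 4P gives 2141 = 14P, so P = 152.93 and Y = 5104 − 10P = 3574.71.
Y = 3574.71 is below potential 3831; expectations adjust and SRAS shifts right until Y = 3831.
Long run: on the new AD curve, 3831 = 5104 − 10P gives P = 127.30.

Short run: P = 152.93, Y = 3574.71. Long run: P = 127.30.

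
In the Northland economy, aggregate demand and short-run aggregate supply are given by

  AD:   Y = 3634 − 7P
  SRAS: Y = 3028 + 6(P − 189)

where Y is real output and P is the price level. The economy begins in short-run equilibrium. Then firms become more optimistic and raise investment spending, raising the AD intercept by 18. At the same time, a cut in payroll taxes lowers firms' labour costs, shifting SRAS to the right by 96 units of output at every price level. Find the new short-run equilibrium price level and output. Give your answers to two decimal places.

After both shocks: AD is Y = 3652 − 7P and SRAS is Y = 1990 + 6P.
Setting them equal: 1662 = 13P, so P = 127.85.
Substituting into AD, Y = 2757.08.

P = 127.85, Y = 2757.08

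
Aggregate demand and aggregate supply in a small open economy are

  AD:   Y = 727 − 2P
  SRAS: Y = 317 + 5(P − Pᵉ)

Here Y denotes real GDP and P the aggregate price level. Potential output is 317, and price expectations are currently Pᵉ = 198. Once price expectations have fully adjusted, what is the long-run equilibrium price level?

Long-run P = 205

Short run: with Pᵉ = 198, SRAS is Y = 5P − 673. Setting AD = SRAS gives 1400 = 7P, so P = 200 and Y = 727 − 2·200 = 327.
Output 327 is above potential 317, so over time expected prices rise and SRAS shifts left until Y returns to 317.
Long run: Y = 317 on the AD curve gives 317 = 727 − 2P, so P = 205.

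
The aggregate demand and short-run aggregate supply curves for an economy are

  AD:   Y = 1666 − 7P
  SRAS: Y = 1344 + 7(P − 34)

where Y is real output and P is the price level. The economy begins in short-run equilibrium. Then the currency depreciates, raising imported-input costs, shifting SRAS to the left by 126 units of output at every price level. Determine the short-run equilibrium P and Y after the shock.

P = 49, Y = 1323

This is a negative supply shock: SRAS shifts left.
New SRAS: Y = 980 + 7P.
Set AD = SRAS: 1666 − 7P = 980 + 7P, so 686 = 14P and P = 49.
Y = 1666 − 7·49 = 1323.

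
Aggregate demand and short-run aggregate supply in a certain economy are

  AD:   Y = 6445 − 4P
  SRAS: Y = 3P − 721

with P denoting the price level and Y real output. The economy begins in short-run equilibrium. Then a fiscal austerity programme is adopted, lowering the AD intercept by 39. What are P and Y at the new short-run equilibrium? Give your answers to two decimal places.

This is a negative demand shock: AD shifts left.
New AD: Y = 6406 − 4P.
Set AD = SRAS: 6406 − 4P = 3P − 721, so 7127 = 7P and P = 1018.14.
Substituting into AD, Y = 2333.43.

P = 1018.14, Y = 2333.43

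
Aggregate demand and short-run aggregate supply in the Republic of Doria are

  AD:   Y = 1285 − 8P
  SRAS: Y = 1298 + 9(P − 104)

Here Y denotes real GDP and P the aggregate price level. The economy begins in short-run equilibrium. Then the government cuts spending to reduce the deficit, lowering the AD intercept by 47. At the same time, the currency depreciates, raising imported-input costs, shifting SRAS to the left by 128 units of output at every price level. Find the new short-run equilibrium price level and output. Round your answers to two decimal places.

After both shocks: AD is Y = 1238 − 8P and SRAS is Y = 234 + 9P.
Setting them equal: 1004 = 17P, so P = 59.06.
Substituting into AD, Y = 765.53.

P = 59.06, Y = 765.53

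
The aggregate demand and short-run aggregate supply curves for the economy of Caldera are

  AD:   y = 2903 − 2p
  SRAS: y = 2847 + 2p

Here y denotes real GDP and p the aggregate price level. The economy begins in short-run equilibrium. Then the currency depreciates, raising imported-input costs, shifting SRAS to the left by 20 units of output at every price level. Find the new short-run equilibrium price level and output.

This is a negative supply shock: SRAS shifts left.
New SRAS: y = 2827 + 2p.
Set AD = SRAS: 2903 − 2p = 2827 + 2p, so 76 = 4p and p = 19.
y = 2903 − 2·19 = 2865.

p = 19, y = 2865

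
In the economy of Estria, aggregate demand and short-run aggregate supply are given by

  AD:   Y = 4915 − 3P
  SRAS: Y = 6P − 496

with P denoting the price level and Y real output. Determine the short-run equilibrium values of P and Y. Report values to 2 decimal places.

P = 601.22, Y = 3111.33

Set AD = SRAS: 4915 − 3P = 6P − 496, so 5411 = 9P and P = 601.22.
Substituting into AD, Y = 4915 − 3P = 3111.33.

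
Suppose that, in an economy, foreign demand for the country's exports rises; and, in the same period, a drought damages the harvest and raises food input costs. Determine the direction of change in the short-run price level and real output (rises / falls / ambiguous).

Price level: rises; output: ambiguous

The first event is a positive demand shock: AD shifts right, which by itself pushes P up and Y up.
The second is an adverse supply shock: SRAS shifts left, which by itself pushes P up and Y down.
Both shocks push P up, so P rises. The two shocks push Y in opposite directions, so the effect on Y is ambiguous.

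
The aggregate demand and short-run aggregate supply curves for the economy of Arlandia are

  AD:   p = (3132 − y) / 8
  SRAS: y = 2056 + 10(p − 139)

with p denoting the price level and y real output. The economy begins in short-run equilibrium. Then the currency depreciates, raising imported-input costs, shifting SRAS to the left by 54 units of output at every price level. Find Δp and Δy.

Δp = +3, Δy = -24

This is a negative supply shock: SRAS shifts left.
New SRAS: y = 612 + 10p.
Set AD = SRAS: 3132 − 8p = 612 + 10p, so 2520 = 18p and p = 140.
y = 3132 − 8·140 = 2012.
Initially p = 137, y = 2036, so Δp = +3 and Δy = -24.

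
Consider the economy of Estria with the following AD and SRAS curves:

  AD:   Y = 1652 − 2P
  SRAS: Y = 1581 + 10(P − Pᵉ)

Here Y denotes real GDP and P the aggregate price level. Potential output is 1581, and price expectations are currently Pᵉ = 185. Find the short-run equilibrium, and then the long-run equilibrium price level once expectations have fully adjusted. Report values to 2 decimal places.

Short run: P = 160.08, Y = 1331.83. Long run: P = 35.50.

Short run: with Pᵉ = 185, SRAS is Y = 10P − 269. Setting AD = SRAS gives 1921 = 12P, so P = 160.08 and Y = 1652 − 2P = 1331.83.
Output 1331.83 is below potential 1581, so over time expected prices fall and SRAS shifts right until Y returns to 1581.
Long run: Y = 1581 on the AD curve gives 1581 = 1652 − 2P, so P = 35.50.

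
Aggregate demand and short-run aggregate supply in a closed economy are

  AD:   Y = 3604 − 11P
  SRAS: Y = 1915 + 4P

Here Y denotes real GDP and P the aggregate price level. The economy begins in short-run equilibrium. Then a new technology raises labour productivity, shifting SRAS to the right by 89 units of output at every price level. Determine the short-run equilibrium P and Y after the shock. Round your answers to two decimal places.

P = 106.67, Y = 2430.67

This is a positive supply shock: SRAS shifts right.
New SRAS: Y = 2004 + 4P.
Set AD = SRAS: 3604 − 11P = 2004 + 4P, so 1600 = 15P and P = 106.67.
Substituting into AD, Y = 2430.67.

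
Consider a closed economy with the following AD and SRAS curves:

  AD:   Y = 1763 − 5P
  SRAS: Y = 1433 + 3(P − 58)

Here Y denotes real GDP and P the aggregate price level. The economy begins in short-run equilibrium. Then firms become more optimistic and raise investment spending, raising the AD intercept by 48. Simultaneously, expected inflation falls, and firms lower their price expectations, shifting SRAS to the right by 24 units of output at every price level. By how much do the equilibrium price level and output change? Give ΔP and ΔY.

After both shocks: AD is Y = 1811 − 5P and SRAS is Y = 1283 + 3P.
Setting them equal: 528 = 8P, so P = 66.
Y = 1811 − 5·66 = 1481.
Initially P = 63, Y = 1448, so ΔP = +3 and ΔY = +33.

ΔP = +3, ΔY = +33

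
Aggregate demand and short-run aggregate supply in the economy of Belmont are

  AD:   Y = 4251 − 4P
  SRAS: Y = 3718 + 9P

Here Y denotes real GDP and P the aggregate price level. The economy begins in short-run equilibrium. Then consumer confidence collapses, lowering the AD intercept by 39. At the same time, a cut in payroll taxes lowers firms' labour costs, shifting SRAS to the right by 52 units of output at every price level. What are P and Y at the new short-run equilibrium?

After both shocks: AD is Y = 4212 − 4P and SRAS is Y = 3770 + 9P.
Setting them equal: 442 = 13P, so P = 34.
Y = 4212 − 4·34 = 4076.

P = 34, Y = 4076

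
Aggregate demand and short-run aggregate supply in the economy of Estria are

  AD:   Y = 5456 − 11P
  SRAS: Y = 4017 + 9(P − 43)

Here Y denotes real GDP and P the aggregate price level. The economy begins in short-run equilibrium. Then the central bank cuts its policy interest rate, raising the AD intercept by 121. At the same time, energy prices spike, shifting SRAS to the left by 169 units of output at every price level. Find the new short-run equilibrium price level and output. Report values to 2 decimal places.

P = 105.80, Y = 4413.20

After both shocks: AD is Y = 5577 − 11P and SRAS is Y = 3461 + 9P.
Setting them equal: 2116 = 20P, so P = 105.80.
Substituting into AD, Y = 4413.20.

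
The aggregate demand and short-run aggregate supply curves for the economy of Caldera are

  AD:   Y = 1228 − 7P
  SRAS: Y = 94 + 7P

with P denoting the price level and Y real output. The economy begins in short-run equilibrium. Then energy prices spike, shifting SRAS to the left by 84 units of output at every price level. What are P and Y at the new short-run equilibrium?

P = 87, Y = 619

This is a negative supply shock: SRAS shifts left.
New SRAS: Y = 10 + 7P.
Set AD = SRAS: 1228 − 7P = 10 + 7P, so 1218 = 14P and P = 87.
Y = 1228 − 7·87 = 619.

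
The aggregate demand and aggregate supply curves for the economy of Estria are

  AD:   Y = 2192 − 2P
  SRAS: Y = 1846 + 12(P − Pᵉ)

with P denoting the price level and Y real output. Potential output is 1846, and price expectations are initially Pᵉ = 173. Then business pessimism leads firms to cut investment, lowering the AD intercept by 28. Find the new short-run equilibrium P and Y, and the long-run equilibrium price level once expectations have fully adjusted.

Short run: P = 171, Y = 1822. Long run: P = 159.

AD shifts left: new AD is Y = 2164 − 2P. With Pᵉ = 173, SRAS is Y = 12P − 230.
Short run: 2164 − 2P = 12P − 230 gives 2394 = 14P, so P = 171 and Y = 2164 − 2·171 = 1822.
Y = 1822 is below potential 1846; expectations adjust and SRAS shifts right until Y = 1846.
Long run: on the new AD curve, 1846 = 2164 − 2P gives P = 159.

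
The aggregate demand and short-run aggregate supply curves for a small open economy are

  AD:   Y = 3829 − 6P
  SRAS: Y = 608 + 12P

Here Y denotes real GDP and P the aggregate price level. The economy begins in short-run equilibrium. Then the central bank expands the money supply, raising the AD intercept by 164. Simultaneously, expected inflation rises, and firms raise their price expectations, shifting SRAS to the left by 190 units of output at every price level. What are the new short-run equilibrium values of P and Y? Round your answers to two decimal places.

After both shocks: AD is Y = 3993 − 6P and SRAS is Y = 418 + 12P.
Setting them equal: 3575 = 18P, so P = 198.61.
Substituting into AD, Y = 2801.33.

P = 198.61, Y = 2801.33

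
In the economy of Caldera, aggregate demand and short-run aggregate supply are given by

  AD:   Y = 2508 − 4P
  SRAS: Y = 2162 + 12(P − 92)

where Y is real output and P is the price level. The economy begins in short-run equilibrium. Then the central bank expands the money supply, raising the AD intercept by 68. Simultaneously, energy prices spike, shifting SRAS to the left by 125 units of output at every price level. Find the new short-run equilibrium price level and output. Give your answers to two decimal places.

After both shocks: AD is Y = 2576 − 4P and SRAS is Y = 933 + 12P.
Setting them equal: 1643 = 16P, so P = 102.69.
Substituting into AD, Y = 2165.25.

P = 102.69, Y = 2165.25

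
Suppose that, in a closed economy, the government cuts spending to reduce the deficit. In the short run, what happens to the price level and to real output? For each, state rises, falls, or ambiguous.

Price level: falls; output: falls

This is a negative demand shock: AD shifts left.
Moving along the upward-sloping SRAS curve, P falls and Y falls.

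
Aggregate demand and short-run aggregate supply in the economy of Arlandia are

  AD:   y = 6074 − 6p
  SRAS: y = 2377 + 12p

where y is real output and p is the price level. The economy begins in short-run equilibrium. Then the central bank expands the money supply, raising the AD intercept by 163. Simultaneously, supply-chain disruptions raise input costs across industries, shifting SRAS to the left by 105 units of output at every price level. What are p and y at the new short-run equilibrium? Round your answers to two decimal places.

p = 220.28, y = 4915.33

After both shocks: AD is y = 6237 − 6p and SRAS is y = 2272 + 12p.
Setting them equal: 3965 = 18p, so p = 220.28.
Substituting into AD, y = 4915.33.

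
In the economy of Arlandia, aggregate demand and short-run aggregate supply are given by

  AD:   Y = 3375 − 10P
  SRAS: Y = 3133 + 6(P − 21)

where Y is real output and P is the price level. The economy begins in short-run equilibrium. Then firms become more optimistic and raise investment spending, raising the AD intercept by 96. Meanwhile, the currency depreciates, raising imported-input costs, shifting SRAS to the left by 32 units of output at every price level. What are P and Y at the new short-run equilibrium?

P = 31, Y = 3161

After both shocks: AD is Y = 3471 − 10P and SRAS is Y = 2975 + 6P.
Setting them equal: 496 = 16P, so P = 31.
Y = 3471 − 10·31 = 3161.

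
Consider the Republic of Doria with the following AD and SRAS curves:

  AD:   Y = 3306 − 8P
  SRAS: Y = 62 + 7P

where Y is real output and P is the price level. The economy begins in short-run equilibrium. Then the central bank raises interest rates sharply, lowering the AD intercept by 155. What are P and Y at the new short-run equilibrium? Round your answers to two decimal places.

This is a negative demand shock: AD shifts left.
New AD: Y = 3151 − 8P.
Set AD = SRAS: 3151 − 8P = 62 + 7P, so 3089 = 15P and P = 205.93.
Substituting into AD, Y = 1503.53.

P = 205.93, Y = 1503.53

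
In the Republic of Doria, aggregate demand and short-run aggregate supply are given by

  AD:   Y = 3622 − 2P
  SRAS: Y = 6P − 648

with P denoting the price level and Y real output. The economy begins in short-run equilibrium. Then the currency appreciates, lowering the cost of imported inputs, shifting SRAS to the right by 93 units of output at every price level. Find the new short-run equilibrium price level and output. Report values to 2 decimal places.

This is a positive supply shock: SRAS shifts right.
New SRAS: Y = 6P − 555.
Set AD = SRAS: 3622 − 2P = 6P − 555, so 4177 = 8P and P = 522.13.
Substituting into AD, Y = 2577.75.

P = 522.13, Y = 2577.75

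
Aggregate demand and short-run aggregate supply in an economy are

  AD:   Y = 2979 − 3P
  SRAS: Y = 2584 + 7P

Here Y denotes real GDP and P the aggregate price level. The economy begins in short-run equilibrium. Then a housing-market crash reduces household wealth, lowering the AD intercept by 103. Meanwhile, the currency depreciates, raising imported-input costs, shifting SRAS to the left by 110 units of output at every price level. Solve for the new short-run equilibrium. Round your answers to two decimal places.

P = 40.20, Y = 2755.40

After both shocks: AD is Y = 2876 − 3P and SRAS is Y = 2474 + 7P.
Setting them equal: 402 = 10P, so P = 40.20.
Substituting into AD, Y = 2755.40.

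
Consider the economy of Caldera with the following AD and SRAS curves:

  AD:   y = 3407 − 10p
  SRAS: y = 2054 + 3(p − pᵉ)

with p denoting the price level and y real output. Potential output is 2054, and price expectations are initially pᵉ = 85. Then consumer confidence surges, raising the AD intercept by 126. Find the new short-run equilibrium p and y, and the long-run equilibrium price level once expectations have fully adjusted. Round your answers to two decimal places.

Short run: p = 133.38, y = 2199.15. Long run: p = 147.90.

AD shifts right: new AD is y = 3533 − 10p. With pᵉ = 85, SRAS is y = 1799 + 3p.
Short run: 3533 − 10p = 1799 + 3p gives 1734 = 13p, so p = 133.38 and y = 3533 − 10p = 2199.15.
y = 2199.15 is above potential 2054; expectations adjust and SRAS shifts left until y = 2054.
Long run: on the new AD curve, 2054 = 3533 − 10p gives p = 147.90.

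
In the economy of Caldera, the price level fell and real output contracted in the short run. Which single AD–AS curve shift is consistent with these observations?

P fell and Y fell. An AD shift moves P and Y in the same direction; an SRAS shift moves them in opposite directions.
Here P and Y moved in the same direction, so the AD curve shifted.
Since Y fell, AD shifted left.

AD shifted left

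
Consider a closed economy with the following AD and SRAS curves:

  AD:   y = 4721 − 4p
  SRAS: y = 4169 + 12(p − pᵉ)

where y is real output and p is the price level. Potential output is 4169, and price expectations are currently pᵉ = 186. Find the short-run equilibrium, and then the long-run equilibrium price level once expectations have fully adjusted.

Short run: p = 174, y = 4025. Long run: p = 138.

Short run: with pᵉ = 186, SRAS is y = 1937 + 12p. Setting AD = SRAS gives 2784 = 16p, so p = 174 and y = 4721 − 4·174 = 4025.
Output 4025 is below potential 4169, so over time expected prices fall and SRAS shifts right until y returns to 4169.
Long run: y = 4169 on the AD curve gives 4169 = 4721 − 4p, so p = 138.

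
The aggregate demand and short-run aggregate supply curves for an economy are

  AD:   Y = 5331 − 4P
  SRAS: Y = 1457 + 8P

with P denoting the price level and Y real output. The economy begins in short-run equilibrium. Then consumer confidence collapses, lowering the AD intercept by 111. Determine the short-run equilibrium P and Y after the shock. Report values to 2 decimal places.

This is a negative demand shock: AD shifts left.
New AD: Y = 5220 − 4P.
Set AD = SRAS: 5220 − 4P = 1457 + 8P, so 3763 = 12P and P = 313.58.
Substituting into AD, Y = 3965.67.

P = 313.58, Y = 3965.67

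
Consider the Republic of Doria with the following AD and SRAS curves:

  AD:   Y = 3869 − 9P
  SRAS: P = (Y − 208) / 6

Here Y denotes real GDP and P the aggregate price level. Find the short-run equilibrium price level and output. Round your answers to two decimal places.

Rearrange SRAS to Y = 208 + 6P.
Set AD = SRAS: 3869 − 9P = 208 + 6P, so 3661 = 15P and P = 244.07.
Substituting into AD, Y = 3869 − 9P = 1672.40.

P = 244.07, Y = 1672.40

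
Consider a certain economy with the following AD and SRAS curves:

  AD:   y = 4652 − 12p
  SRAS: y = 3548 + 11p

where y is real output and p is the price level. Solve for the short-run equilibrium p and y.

Set AD = SRAS: 4652 − 12p = 3548 + 11p, so 1104 = 23p and p = 48.
Then y = 4652 − 12·48 = 4076.

p = 48, y = 4076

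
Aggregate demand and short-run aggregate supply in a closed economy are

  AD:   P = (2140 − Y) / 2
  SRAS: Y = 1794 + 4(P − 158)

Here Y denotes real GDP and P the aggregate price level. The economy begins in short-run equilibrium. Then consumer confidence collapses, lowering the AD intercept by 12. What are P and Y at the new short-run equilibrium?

P = 161, Y = 1806

This is a negative demand shock: AD shifts left.
New AD: Y = 2128 − 2P.
SRAS can be written Y = 1162 + 4P.
Set AD = SRAS: 2128 − 2P = 1162 + 4P, so 966 = 6P and P = 161.
Y = 2128 − 2·161 = 1806.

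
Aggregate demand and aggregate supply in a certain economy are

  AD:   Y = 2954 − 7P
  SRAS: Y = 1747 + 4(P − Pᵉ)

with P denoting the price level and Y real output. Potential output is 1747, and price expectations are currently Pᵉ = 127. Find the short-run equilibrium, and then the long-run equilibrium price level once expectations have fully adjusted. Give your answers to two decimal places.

Short run: with Pᵉ = 127, SRAS is Y = 1239 + 4P. Setting AD = SRAS gives 1715 = 11P, so P = 155.91 and Y = 2954 − 7P = 1862.64.
Output 1862.64 is above potential 1747, so over time expected prices rise and SRAS shifts left until Y returns to 1747.
Long run: Y = 1747 on the AD curve gives 1747 = 2954 − 7P, so P = 172.43.

Short run: P = 155.91, Y = 1862.64. Long run: P = 172.43.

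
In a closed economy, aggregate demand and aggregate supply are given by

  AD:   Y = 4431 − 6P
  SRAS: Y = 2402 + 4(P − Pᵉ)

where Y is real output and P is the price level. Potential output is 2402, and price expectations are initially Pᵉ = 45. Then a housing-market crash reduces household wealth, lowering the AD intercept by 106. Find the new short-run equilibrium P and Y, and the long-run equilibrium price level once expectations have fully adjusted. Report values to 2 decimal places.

Short run: P = 210.30, Y = 3063.20. Long run: P = 320.50.

AD shifts left: new AD is Y = 4325 − 6P. With Pᵉ = 45, SRAS is Y = 2222 + 4P.
Short run: 4325 − 6P = 2222 + 4P gives 2103 = 10P, so P = 210.30 and Y = 4325 − 6P = 3063.20.
Y = 3063.20 is above potential 2402; expectations adjust and SRAS shifts left until Y = 2402.
Long run: on the new AD curve, 2402 = 4325 − 6P gives P = 320.50.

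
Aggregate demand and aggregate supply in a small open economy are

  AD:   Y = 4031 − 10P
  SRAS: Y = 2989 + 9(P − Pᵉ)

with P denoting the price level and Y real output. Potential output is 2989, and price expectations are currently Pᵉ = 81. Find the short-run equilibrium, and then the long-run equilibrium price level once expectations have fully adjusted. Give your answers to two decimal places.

Short run: P = 93.21, Y = 3098.89. Long run: P = 104.20.

Short run: with Pᵉ = 81, SRAS is Y = 2260 + 9P. Setting AD = SRAS gives 1771 = 19P, so P = 93.21 and Y = 4031 − 10P = 3098.89.
Output 3098.89 is above potential 2989, so over time expected prices rise and SRAS shifts left until Y returns to 2989.
Long run: Y = 2989 on the AD curve gives 2989 = 4031 − 10P, so P = 104.20.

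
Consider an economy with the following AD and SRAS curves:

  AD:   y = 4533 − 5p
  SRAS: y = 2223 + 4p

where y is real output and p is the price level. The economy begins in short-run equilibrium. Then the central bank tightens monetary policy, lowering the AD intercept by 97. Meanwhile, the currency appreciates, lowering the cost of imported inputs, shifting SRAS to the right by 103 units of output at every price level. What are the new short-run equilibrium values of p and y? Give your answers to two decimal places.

After both shocks: AD is y = 4436 − 5p and SRAS is y = 2326 + 4p.
Setting them equal: 2110 = 9p, so p = 234.44.
Substituting into AD, y = 3263.78.

p = 234.44, y = 3263.78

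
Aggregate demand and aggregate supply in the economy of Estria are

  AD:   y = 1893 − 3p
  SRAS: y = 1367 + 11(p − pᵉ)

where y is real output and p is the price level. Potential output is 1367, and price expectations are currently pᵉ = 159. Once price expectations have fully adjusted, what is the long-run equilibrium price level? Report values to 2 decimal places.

Long-run p = 175.33

Short run: with pᵉ = 159, SRAS is y = 11p − 382. Setting AD = SRAS gives 2275 = 14p, so p = 162.50 and y = 1893 − 3p = 1405.50.
Output 1405.50 is above potential 1367, so over time expected prices rise and SRAS shifts left until y returns to 1367.
Long run: y = 1367 on the AD curve gives 1367 = 1893 − 3p, so p = 175.33.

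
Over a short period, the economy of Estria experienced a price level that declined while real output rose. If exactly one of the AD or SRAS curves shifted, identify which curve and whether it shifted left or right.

SRAS shifted right

P fell and Y rose. An AD shift moves P and Y in the same direction; an SRAS shift moves them in opposite directions.
Here P and Y moved in opposite directions, so the SRAS curve shifted.
Since Y rose, SRAS shifted right.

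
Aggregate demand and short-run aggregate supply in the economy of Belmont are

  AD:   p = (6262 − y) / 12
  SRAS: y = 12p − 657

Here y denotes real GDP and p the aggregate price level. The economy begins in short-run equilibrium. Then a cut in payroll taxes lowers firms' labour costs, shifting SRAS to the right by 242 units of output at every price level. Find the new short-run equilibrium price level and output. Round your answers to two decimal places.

p = 278.21, y = 2923.50

This is a positive supply shock: SRAS shifts right.
New SRAS: y = 12p − 415.
Set AD = SRAS: 6262 − 12p = 12p − 415, so 6677 = 24p and p = 278.21.
Substituting into AD, y = 2923.50.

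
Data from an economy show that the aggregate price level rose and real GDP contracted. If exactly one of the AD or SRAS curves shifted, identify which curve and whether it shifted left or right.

P rose and Y fell. An AD shift moves P and Y in the same direction; an SRAS shift moves them in opposite directions.
Here P and Y moved in opposite directions, so the SRAS curve shifted.
Since Y fell, SRAS shifted left.

SRAS shifted left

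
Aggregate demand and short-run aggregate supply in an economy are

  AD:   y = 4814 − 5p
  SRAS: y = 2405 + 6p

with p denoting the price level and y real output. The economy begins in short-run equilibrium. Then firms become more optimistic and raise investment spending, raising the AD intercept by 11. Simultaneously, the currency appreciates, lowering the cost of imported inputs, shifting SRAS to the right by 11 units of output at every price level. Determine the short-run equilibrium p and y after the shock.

p = 219, y = 3730

After both shocks: AD is y = 4825 − 5p and SRAS is y = 2416 + 6p.
Setting them equal: 2409 = 11p, so p = 219.
y = 4825 − 5·219 = 3730.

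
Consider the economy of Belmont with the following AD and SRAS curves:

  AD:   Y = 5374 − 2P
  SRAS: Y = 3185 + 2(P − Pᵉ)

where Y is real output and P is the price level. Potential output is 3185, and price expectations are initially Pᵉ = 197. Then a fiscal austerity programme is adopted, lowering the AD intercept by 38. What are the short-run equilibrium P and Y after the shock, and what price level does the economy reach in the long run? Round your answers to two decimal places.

Short run: P = 636.25, Y = 4063.50. Long run: P = 1075.50.

AD shifts left: new AD is Y = 5336 − 2P. With Pᵉ = 197, SRAS is Y = 2791 + 2P.
Short run: 5336 − 2P = 2791 + 2P gives 2545 = 4P, so P = 636.25 and Y = 5336 − 2P = 4063.50.
Y = 4063.50 is above potential 3185; expectations adjust and SRAS shifts left until Y = 3185.
Long run: on the new AD curve, 3185 = 5336 − 2P gives P = 1075.50.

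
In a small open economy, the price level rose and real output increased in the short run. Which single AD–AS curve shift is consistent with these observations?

P rose and Y rose. An AD shift moves P and Y in the same direction; an SRAS shift moves them in opposite directions.
Here P and Y moved in the same direction, so the AD curve shifted.
Since Y rose, AD shifted right.

AD shifted right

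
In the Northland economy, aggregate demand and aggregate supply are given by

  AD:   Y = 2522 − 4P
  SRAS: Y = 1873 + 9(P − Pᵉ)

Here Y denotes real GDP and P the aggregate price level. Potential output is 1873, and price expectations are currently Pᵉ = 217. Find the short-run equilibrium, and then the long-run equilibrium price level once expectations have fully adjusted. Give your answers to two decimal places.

Short run: with Pᵉ = 217, SRAS is Y = 9P − 80. Setting AD = SRAS gives 2602 = 13P, so P = 200.15 and Y = 2522 − 4P = 1721.38.
Output 1721.38 is below potential 1873, so over time expected prices fall and SRAS shifts right until Y returns to 1873.
Long run: Y = 1873 on the AD curve gives 1873 = 2522 − 4P, so P = 162.25.

Short run: P = 200.15, Y = 1721.38. Long run: P = 162.25.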